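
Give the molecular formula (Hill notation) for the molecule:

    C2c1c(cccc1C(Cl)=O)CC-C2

C11H11ClO

Heavy atoms from the SMILES: 11 C, 1 Cl, 1 O.
Implicit hydrogens by atom environment:
  4 × C: 2 H each → 8
  3 × C (aromatic): 1 H each → 3
  3 × C (aromatic): no H
  1 × C: no H
  1 × Cl: no H
  1 × O: no H
  Total hydrogens = 11.
Molecular formula: C11H11ClO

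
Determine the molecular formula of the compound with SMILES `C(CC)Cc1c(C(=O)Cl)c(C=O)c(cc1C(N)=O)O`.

C13H14ClNO4

Heavy atoms from the SMILES: 13 C, 1 Cl, 1 N, 4 O.
Implicit hydrogens by atom environment:
  5 × C (aromatic): no H
  3 × C: 2 H each → 6
  3 × O: no H
  2 × C: no H
  1 × C: 3 H
  1 × C (aromatic): 1 H
  1 × C: 1 H
  1 × Cl: no H
  1 × N: 2 H
  1 × O: 1 H
  Total hydrogens = 14.
Molecular formula: C13H14ClNO4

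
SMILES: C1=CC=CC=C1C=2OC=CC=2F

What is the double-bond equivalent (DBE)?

7

Molecular formula from the SMILES: C10H7FO.
DoU = (2C + 2 + N − H − X)/2 = (2·10 + 2 + 0 − 7 − 1)/2 = 14/2 = 7.
(Structurally: 2 ring(s) + 5 π bond(s) = 7.)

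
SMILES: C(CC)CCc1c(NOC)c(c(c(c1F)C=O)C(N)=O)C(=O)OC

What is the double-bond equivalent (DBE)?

7

Molecular formula from the SMILES: C16H21FN2O5.
DoU = (2C + 2 + N − H − X)/2 = (2·16 + 2 + 2 − 21 − 1)/2 = 14/2 = 7.
(Structurally: 1 ring(s) + 6 π bond(s) = 7.)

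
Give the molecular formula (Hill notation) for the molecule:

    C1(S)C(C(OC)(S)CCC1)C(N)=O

C8H15NO2S2

Heavy atoms from the SMILES: 8 C, 1 N, 2 O, 2 S.
Implicit hydrogens by atom environment:
  3 × C: 2 H each → 6
  2 × C: 1 H each → 2
  2 × C: no H
  2 × O: no H
  2 × S: 1 H each → 2
  1 × C: 3 H
  1 × N: 2 H
  Total hydrogens = 15.
Molecular formula: C8H15NO2S2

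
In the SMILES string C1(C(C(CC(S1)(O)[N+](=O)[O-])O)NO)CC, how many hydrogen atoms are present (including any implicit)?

Hydrogens are implicit in SMILES; fill each atom to its normal valence:
  3 × C: 1 H each → 3
  3 × O: 1 H each → 3
  2 × C: 2 H each → 4
  1 × C: 3 H
  1 × C: no H
  1 × N: 1 H
  1 × N (charge +1): no H
  1 × O: no H
  1 × O (charge -1): no H
  1 × S: no H
  Total hydrogens = 14.

14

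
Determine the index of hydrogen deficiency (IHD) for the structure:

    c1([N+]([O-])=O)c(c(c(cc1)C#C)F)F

Molecular formula from the SMILES: C8H3F2NO2.
DoU = (2C + 2 + N − H − X)/2 = (2·8 + 2 + 1 − 3 − 2)/2 = 14/2 = 7.
(Structurally: 1 ring(s) + 6 π bond(s) = 7.)

7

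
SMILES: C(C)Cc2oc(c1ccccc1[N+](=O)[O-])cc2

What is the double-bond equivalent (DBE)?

Molecular formula from the SMILES: C13H13NO3.
DoU = (2C + 2 + N − H − X)/2 = (2·13 + 2 + 1 − 13 − 0)/2 = 16/2 = 8.
(Structurally: 2 ring(s) + 6 π bond(s) = 8.)

8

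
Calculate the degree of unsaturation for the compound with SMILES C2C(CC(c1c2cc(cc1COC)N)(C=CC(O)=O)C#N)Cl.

Molecular formula from the SMILES: C16H17ClN2O3.
DoU = (2C + 2 + N − H − X)/2 = (2·16 + 2 + 2 − 17 − 1)/2 = 18/2 = 9.
(Structurally: 2 ring(s) + 7 π bond(s) = 9.)

9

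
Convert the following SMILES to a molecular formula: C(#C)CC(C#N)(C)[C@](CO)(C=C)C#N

C11H12N2O

Heavy atoms from the SMILES: 11 C, 2 N, 1 O.
Implicit hydrogens by atom environment:
  5 × C: no H
  3 × C: 2 H each → 6
  2 × C: 1 H each → 2
  2 × N: no H
  1 × C: 3 H
  1 × O: 1 H
  Total hydrogens = 12.
Molecular formula: C11H12N2O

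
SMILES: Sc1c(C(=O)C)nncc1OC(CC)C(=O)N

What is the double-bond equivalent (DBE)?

6

Molecular formula from the SMILES: C10H13N3O3S.
DoU = (2C + 2 + N − H − X)/2 = (2·10 + 2 + 3 − 13 − 0)/2 = 12/2 = 6.
(Structurally: 1 ring(s) + 5 π bond(s) = 6.)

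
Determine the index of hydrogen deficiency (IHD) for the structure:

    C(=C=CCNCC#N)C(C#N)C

6

Molecular formula from the SMILES: C9H11N3.
DoU = (2C + 2 + N − H − X)/2 = (2·9 + 2 + 3 − 11 − 0)/2 = 12/2 = 6.
(Structurally: 0 ring(s) + 6 π bond(s) = 6.)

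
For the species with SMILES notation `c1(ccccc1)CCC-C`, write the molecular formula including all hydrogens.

C10H14

Heavy atoms from the SMILES: 10 C.
Implicit hydrogens by atom environment:
  5 × C (aromatic): 1 H each → 5
  3 × C: 2 H each → 6
  1 × C: 3 H
  1 × C (aromatic): no H
  Total hydrogens = 14.
Molecular formula: C10H14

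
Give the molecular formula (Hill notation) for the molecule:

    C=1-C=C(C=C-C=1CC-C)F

Heavy atoms from the SMILES: 9 C, 1 F.
Implicit hydrogens by atom environment:
  4 × C (aromatic): 1 H each → 4
  2 × C: 2 H each → 4
  2 × C (aromatic): no H
  1 × C: 3 H
  1 × F: no H
  Total hydrogens = 11.
Molecular formula: C9H11F

C9H11F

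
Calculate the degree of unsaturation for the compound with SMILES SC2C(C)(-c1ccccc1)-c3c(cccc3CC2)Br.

9

Molecular formula from the SMILES: C17H17BrS.
DoU = (2C + 2 + N − H − X)/2 = (2·17 + 2 + 0 − 17 − 1)/2 = 18/2 = 9.
(Structurally: 3 ring(s) + 6 π bond(s) = 9.)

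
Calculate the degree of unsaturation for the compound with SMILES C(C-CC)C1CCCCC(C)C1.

Molecular formula from the SMILES: C12H24.
DoU = (2C + 2 + N − H − X)/2 = (2·12 + 2 + 0 − 24 − 0)/2 = 2/2 = 1.
(Structurally: 1 ring(s) + 0 π bond(s) = 1.)

1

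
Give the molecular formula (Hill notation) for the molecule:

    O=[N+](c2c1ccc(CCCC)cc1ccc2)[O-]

Heavy atoms from the SMILES: 14 C, 1 N, 2 O.
Implicit hydrogens by atom environment:
  6 × C (aromatic): 1 H each → 6
  4 × C (aromatic): no H
  3 × C: 2 H each → 6
  1 × C: 3 H
  1 × N (charge +1): no H
  1 × O: no H
  1 × O (charge -1): no H
  Total hydrogens = 15.
Molecular formula: C14H15NO2

C14H15NO2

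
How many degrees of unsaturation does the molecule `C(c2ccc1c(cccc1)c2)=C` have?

Molecular formula from the SMILES: C12H10.
DoU = (2C + 2 + N − H − X)/2 = (2·12 + 2 + 0 − 10 − 0)/2 = 16/2 = 8.
(Structurally: 2 ring(s) + 6 π bond(s) = 8.)

8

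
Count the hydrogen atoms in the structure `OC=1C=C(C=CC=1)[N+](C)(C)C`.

Hydrogens are implicit in SMILES; fill each atom to its normal valence:
  4 × C (aromatic): 1 H each → 4
  3 × C: 3 H each → 9
  2 × C (aromatic): no H
  1 × N (charge +1): no H
  1 × O: 1 H
  Total hydrogens = 14.

14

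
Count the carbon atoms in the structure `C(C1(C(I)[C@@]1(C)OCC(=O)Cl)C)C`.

9

The symbol for carbon appears 9 times in the SMILES. (Cl is a single chlorine, not C + l.)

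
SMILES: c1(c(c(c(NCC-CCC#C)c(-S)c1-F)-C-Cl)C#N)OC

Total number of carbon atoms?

The symbol for carbon appears 15 times in the SMILES. Lowercase c denotes aromatic carbon and counts toward C.

15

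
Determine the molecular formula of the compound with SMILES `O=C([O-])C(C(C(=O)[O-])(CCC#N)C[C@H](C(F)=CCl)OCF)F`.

[C12H11ClF3NO5]2-

Heavy atoms from the SMILES: 12 C, 1 Cl, 3 F, 1 N, 5 O.
Implicit hydrogens by atom environment:
  5 × C: no H
  4 × C: 2 H each → 8
  3 × C: 1 H each → 3
  3 × F: no H
  3 × O: no H
  2 × O (charge -1): no H
  1 × Cl: no H
  1 × N: no H
  Total hydrogens = 11.
Net charge -2.
Molecular formula: [C12H11ClF3NO5]2-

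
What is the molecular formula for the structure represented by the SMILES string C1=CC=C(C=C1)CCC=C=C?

Heavy atoms from the SMILES: 11 C.
Implicit hydrogens by atom environment:
  5 × C (aromatic): 1 H each → 5
  3 × C: 2 H each → 6
  1 × C: 1 H
  1 × C: no H
  1 × C (aromatic): no H
  Total hydrogens = 12.
Molecular formula: C11H12

C11H12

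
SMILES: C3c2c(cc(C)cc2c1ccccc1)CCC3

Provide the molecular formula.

C17H18

Heavy atoms from the SMILES: 17 C.
Implicit hydrogens by atom environment:
  7 × C (aromatic): 1 H each → 7
  5 × C (aromatic): no H
  4 × C: 2 H each → 8
  1 × C: 3 H
  Total hydrogens = 18.
Molecular formula: C17H18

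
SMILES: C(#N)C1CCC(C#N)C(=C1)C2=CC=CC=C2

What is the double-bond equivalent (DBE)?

10

Molecular formula from the SMILES: C14H12N2.
DoU = (2C + 2 + N − H − X)/2 = (2·14 + 2 + 2 − 12 − 0)/2 = 20/2 = 10.
(Structurally: 2 ring(s) + 8 π bond(s) = 10.)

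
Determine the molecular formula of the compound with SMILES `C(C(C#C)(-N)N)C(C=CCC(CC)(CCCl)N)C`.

Heavy atoms from the SMILES: 14 C, 1 Cl, 3 N.
Implicit hydrogens by atom environment:
  5 × C: 2 H each → 10
  4 × C: 1 H each → 4
  3 × C: no H
  3 × N: 2 H each → 6
  2 × C: 3 H each → 6
  1 × Cl: no H
  Total hydrogens = 26.
Molecular formula: C14H26ClN3

C14H26ClN3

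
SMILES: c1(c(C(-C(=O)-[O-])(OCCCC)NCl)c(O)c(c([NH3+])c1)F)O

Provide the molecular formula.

C12H16ClFN2O5

Heavy atoms from the SMILES: 12 C, 1 Cl, 1 F, 2 N, 5 O.
Implicit hydrogens by atom environment:
  5 × C (aromatic): no H
  3 × C: 2 H each → 6
  2 × C: no H
  2 × O: 1 H each → 2
  2 × O: no H
  1 × C: 3 H
  1 × C (aromatic): 1 H
  1 × Cl: no H
  1 × F: no H
  1 × N (charge +1): 3 H
  1 × N: 1 H
  1 × O (charge -1): no H
  Total hydrogens = 16.
Molecular formula: C12H16ClFN2O5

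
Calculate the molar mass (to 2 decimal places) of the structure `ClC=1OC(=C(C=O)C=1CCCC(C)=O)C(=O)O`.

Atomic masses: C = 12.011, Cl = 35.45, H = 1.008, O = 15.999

258.65

Molecular formula: C11H11ClO5.
M = 11×12.011 + 1×35.45 + 11×1.008 + 5×15.999 = 258.65 g/mol.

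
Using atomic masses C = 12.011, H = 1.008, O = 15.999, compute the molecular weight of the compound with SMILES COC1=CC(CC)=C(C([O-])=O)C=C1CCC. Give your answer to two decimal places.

Molecular formula: C13H17O3-.
M = 13×12.011 + 17×1.008 + 3×15.999 = 221.28 g/mol.

221.28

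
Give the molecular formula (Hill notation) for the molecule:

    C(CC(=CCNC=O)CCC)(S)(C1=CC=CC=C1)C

C16H23NOS

Heavy atoms from the SMILES: 16 C, 1 N, 1 O, 1 S.
Implicit hydrogens by atom environment:
  5 × C (aromatic): 1 H each → 5
  4 × C: 2 H each → 8
  2 × C: 3 H each → 6
  2 × C: 1 H each → 2
  2 × C: no H
  1 × C (aromatic): no H
  1 × N: 1 H
  1 × O: no H
  1 × S: 1 H
  Total hydrogens = 23.
Molecular formula: C16H23NOS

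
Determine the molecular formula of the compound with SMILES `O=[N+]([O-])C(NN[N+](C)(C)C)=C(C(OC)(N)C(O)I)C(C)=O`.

Heavy atoms from the SMILES: 10 C, 1 I, 5 N, 5 O.
Implicit hydrogens by atom environment:
  5 × C: 3 H each → 15
  4 × C: no H
  3 × O: no H
  2 × N: 1 H each → 2
  2 × N (charge +1): no H
  1 × C: 1 H
  1 × I: no H
  1 × N: 2 H
  1 × O: 1 H
  1 × O (charge -1): no H
  Total hydrogens = 21.
Net charge +1.
Molecular formula: C10H21IN5O5+

C10H21IN5O5+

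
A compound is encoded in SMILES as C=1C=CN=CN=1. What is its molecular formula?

Heavy atoms from the SMILES: 4 C, 2 N.
Implicit hydrogens by atom environment:
  4 × C (aromatic): 1 H each → 4
  2 × N (aromatic): no H
  Total hydrogens = 4.
Molecular formula: C4H4N2

C4H4N2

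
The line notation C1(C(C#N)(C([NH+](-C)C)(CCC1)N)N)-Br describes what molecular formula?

Heavy atoms from the SMILES: 1 Br, 9 C, 4 N.
Implicit hydrogens by atom environment:
  3 × C: 2 H each → 6
  3 × C: no H
  2 × C: 3 H each → 6
  2 × N: 2 H each → 4
  1 × Br: no H
  1 × C: 1 H
  1 × N (charge +1): 1 H
  1 × N: no H
  Total hydrogens = 18.
Net charge +1.
Molecular formula: C9H18BrN4+

C9H18BrN4+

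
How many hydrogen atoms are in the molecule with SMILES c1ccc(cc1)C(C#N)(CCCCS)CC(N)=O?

Hydrogens are implicit in SMILES; fill each atom to its normal valence:
  5 × C: 2 H each → 10
  5 × C (aromatic): 1 H each → 5
  3 × C: no H
  1 × C (aromatic): no H
  1 × N: 2 H
  1 × N: no H
  1 × O: no H
  1 × S: 1 H
  Total hydrogens = 18.

18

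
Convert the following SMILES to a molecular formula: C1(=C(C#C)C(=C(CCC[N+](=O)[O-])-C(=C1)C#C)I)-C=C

C15H12INO2

Heavy atoms from the SMILES: 15 C, 1 I, 1 N, 2 O.
Implicit hydrogens by atom environment:
  5 × C (aromatic): no H
  4 × C: 2 H each → 8
  3 × C: 1 H each → 3
  2 × C: no H
  1 × C (aromatic): 1 H
  1 × I: no H
  1 × N (charge +1): no H
  1 × O: no H
  1 × O (charge -1): no H
  Total hydrogens = 12.
Molecular formula: C15H12INO2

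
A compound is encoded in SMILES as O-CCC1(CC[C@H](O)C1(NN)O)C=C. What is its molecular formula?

C9H18N2O3

Heavy atoms from the SMILES: 9 C, 2 N, 3 O.
Implicit hydrogens by atom environment:
  5 × C: 2 H each → 10
  3 × O: 1 H each → 3
  2 × C: 1 H each → 2
  2 × C: no H
  1 × N: 2 H
  1 × N: 1 H
  Total hydrogens = 18.
Molecular formula: C9H18N2O3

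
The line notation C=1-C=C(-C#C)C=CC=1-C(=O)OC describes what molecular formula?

C10H8O2

Heavy atoms from the SMILES: 10 C, 2 O.
Implicit hydrogens by atom environment:
  4 × C (aromatic): 1 H each → 4
  2 × C (aromatic): no H
  2 × C: no H
  2 × O: no H
  1 × C: 3 H
  1 × C: 1 H
  Total hydrogens = 8.
Molecular formula: C10H8O2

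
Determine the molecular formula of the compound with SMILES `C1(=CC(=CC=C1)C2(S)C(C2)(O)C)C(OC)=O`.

Heavy atoms from the SMILES: 12 C, 3 O, 1 S.
Implicit hydrogens by atom environment:
  4 × C (aromatic): 1 H each → 4
  3 × C: no H
  2 × C: 3 H each → 6
  2 × C (aromatic): no H
  2 × O: no H
  1 × C: 2 H
  1 × O: 1 H
  1 × S: 1 H
  Total hydrogens = 14.
Molecular formula: C12H14O3S

C12H14O3S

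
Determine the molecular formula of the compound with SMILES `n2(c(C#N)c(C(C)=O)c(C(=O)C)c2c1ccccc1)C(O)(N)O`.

Heavy atoms from the SMILES: 16 C, 3 N, 4 O.
Implicit hydrogens by atom environment:
  5 × C (aromatic): 1 H each → 5
  5 × C (aromatic): no H
  4 × C: no H
  2 × C: 3 H each → 6
  2 × O: 1 H each → 2
  2 × O: no H
  1 × N: 2 H
  1 × N (aromatic): no H
  1 × N: no H
  Total hydrogens = 15.
Molecular formula: C16H15N3O4

C16H15N3O4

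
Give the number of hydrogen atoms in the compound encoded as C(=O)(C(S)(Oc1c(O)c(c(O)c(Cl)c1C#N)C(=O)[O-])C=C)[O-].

Hydrogens are implicit in SMILES; fill each atom to its normal valence:
  6 × C (aromatic): no H
  4 × C: no H
  3 × O: no H
  2 × O: 1 H each → 2
  2 × O (charge -1): no H
  1 × C: 2 H
  1 × C: 1 H
  1 × Cl: no H
  1 × N: no H
  1 × S: 1 H
  Total hydrogens = 6.

6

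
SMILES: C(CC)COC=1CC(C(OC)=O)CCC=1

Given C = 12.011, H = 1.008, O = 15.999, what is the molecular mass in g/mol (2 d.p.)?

Molecular formula: C12H20O3.
M = 12×12.011 + 20×1.008 + 3×15.999 = 212.29 g/mol.

212.29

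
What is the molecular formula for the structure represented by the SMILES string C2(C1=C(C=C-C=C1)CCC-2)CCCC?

Heavy atoms from the SMILES: 14 C.
Implicit hydrogens by atom environment:
  6 × C: 2 H each → 12
  4 × C (aromatic): 1 H each → 4
  2 × C (aromatic): no H
  1 × C: 3 H
  1 × C: 1 H
  Total hydrogens = 20.
Molecular formula: C14H20

C14H20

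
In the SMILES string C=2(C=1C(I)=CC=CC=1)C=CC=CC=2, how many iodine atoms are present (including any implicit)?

The symbol for iodine appears 1 time in the SMILES.

1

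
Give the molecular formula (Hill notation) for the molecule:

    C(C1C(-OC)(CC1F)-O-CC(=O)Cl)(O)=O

Heavy atoms from the SMILES: 8 C, 1 Cl, 1 F, 5 O.
Implicit hydrogens by atom environment:
  4 × O: no H
  3 × C: no H
  2 × C: 2 H each → 4
  2 × C: 1 H each → 2
  1 × C: 3 H
  1 × Cl: no H
  1 × F: no H
  1 × O: 1 H
  Total hydrogens = 10.
Molecular formula: C8H10ClFO5

C8H10ClFO5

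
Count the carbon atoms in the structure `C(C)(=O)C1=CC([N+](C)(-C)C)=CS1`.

The symbol for carbon appears 9 times in the SMILES.

9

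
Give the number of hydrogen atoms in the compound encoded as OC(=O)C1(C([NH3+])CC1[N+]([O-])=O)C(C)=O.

Hydrogens are implicit in SMILES; fill each atom to its normal valence:
  3 × C: no H
  3 × O: no H
  2 × C: 1 H each → 2
  1 × C: 3 H
  1 × C: 2 H
  1 × N (charge +1): 3 H
  1 × N (charge +1): no H
  1 × O: 1 H
  1 × O (charge -1): no H
  Total hydrogens = 11.

11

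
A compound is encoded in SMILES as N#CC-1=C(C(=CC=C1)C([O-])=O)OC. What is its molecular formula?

Heavy atoms from the SMILES: 9 C, 1 N, 3 O.
Implicit hydrogens by atom environment:
  3 × C (aromatic): 1 H each → 3
  3 × C (aromatic): no H
  2 × C: no H
  2 × O: no H
  1 × C: 3 H
  1 × N: no H
  1 × O (charge -1): no H
  Total hydrogens = 6.
Net charge -1.
Molecular formula: C9H6NO3-

C9H6NO3-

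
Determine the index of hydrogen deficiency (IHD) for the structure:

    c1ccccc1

4

Molecular formula from the SMILES: C6H6.
DoU = (2C + 2 + N − H − X)/2 = (2·6 + 2 + 0 − 6 − 0)/2 = 8/2 = 4.
(Structurally: 1 ring(s) + 3 π bond(s) = 4.)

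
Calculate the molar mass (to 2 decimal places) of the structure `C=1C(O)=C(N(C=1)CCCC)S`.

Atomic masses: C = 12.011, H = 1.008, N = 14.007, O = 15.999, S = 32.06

171.26

Molecular formula: C8H13NOS.
M = 8×12.011 + 13×1.008 + 1×14.007 + 1×15.999 + 1×32.06 = 171.26 g/mol.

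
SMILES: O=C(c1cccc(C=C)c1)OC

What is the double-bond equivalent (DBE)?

6

Molecular formula from the SMILES: C10H10O2.
DoU = (2C + 2 + N − H − X)/2 = (2·10 + 2 + 0 − 10 − 0)/2 = 12/2 = 6.
(Structurally: 1 ring(s) + 5 π bond(s) = 6.)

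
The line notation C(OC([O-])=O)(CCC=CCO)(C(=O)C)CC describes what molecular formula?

Heavy atoms from the SMILES: 11 C, 5 O.
Implicit hydrogens by atom environment:
  4 × C: 2 H each → 8
  3 × C: no H
  3 × O: no H
  2 × C: 3 H each → 6
  2 × C: 1 H each → 2
  1 × O: 1 H
  1 × O (charge -1): no H
  Total hydrogens = 17.
Net charge -1.
Molecular formula: C11H17O5-

C11H17O5-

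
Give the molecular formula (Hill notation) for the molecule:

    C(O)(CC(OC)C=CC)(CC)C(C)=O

Heavy atoms from the SMILES: 11 C, 3 O.
Implicit hydrogens by atom environment:
  4 × C: 3 H each → 12
  3 × C: 1 H each → 3
  2 × C: 2 H each → 4
  2 × C: no H
  2 × O: no H
  1 × O: 1 H
  Total hydrogens = 20.
Molecular formula: C11H20O3

C11H20O3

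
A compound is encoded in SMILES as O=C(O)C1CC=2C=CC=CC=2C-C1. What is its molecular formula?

C11H12O2

Heavy atoms from the SMILES: 11 C, 2 O.
Implicit hydrogens by atom environment:
  4 × C (aromatic): 1 H each → 4
  3 × C: 2 H each → 6
  2 × C (aromatic): no H
  1 × C: 1 H
  1 × C: no H
  1 × O: 1 H
  1 × O: no H
  Total hydrogens = 12.
Molecular formula: C11H12O2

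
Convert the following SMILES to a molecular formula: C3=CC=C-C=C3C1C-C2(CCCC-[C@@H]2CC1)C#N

C17H21N

Heavy atoms from the SMILES: 17 C, 1 N.
Implicit hydrogens by atom environment:
  7 × C: 2 H each → 14
  5 × C (aromatic): 1 H each → 5
  2 × C: 1 H each → 2
  2 × C: no H
  1 × C (aromatic): no H
  1 × N: no H
  Total hydrogens = 21.
Molecular formula: C17H21N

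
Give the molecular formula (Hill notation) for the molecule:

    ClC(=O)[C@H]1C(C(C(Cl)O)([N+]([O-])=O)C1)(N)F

Heavy atoms from the SMILES: 6 C, 2 Cl, 1 F, 2 N, 4 O.
Implicit hydrogens by atom environment:
  3 × C: no H
  2 × C: 1 H each → 2
  2 × Cl: no H
  2 × O: no H
  1 × C: 2 H
  1 × F: no H
  1 × N: 2 H
  1 × N (charge +1): no H
  1 × O: 1 H
  1 × O (charge -1): no H
  Total hydrogens = 7.
Molecular formula: C6H7Cl2FN2O4

C6H7Cl2FN2O4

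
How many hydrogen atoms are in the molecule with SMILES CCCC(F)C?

Hydrogens are implicit in SMILES; fill each atom to its normal valence:
  2 × C: 3 H each → 6
  2 × C: 2 H each → 4
  1 × C: 1 H
  1 × F: no H
  Total hydrogens = 11.

11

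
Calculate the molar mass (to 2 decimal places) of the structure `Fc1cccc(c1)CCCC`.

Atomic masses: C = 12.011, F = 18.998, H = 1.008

Molecular formula: C10H13F.
M = 10×12.011 + 1×18.998 + 13×1.008 = 152.21 g/mol.

152.21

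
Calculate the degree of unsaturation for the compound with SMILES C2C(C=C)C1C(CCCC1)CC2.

3

Molecular formula from the SMILES: C12H20.
DoU = (2C + 2 + N − H − X)/2 = (2·12 + 2 + 0 − 20 − 0)/2 = 6/2 = 3.
(Structurally: 2 ring(s) + 1 π bond(s) = 3.)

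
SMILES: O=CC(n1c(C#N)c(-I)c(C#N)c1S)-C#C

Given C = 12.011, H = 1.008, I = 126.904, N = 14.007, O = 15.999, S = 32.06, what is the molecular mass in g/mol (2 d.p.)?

341.13

Molecular formula: C10H4IN3OS.
M = 10×12.011 + 4×1.008 + 1×126.904 + 3×14.007 + 1×15.999 + 1×32.06 = 341.13 g/mol.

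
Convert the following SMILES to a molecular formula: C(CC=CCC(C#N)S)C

Heavy atoms from the SMILES: 8 C, 1 N, 1 S.
Implicit hydrogens by atom environment:
  3 × C: 2 H each → 6
  3 × C: 1 H each → 3
  1 × C: 3 H
  1 × C: no H
  1 × N: no H
  1 × S: 1 H
  Total hydrogens = 13.
Molecular formula: C8H13NS

C8H13NS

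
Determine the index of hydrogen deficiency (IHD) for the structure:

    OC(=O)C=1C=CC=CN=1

5

Molecular formula from the SMILES: C6H5NO2.
DoU = (2C + 2 + N − H − X)/2 = (2·6 + 2 + 1 − 5 − 0)/2 = 10/2 = 5.
(Structurally: 1 ring(s) + 4 π bond(s) = 5.)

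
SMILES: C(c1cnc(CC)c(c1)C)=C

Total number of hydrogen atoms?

Hydrogens are implicit in SMILES; fill each atom to its normal valence:
  3 × C (aromatic): no H
  2 × C: 3 H each → 6
  2 × C: 2 H each → 4
  2 × C (aromatic): 1 H each → 2
  1 × C: 1 H
  1 × N (aromatic): no H
  Total hydrogens = 13.

13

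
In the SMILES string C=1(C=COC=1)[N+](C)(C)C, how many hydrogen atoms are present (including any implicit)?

12

Hydrogens are implicit in SMILES; fill each atom to its normal valence:
  3 × C: 3 H each → 9
  3 × C (aromatic): 1 H each → 3
  1 × C (aromatic): no H
  1 × N (charge +1): no H
  1 × O (aromatic): no H
  Total hydrogens = 12.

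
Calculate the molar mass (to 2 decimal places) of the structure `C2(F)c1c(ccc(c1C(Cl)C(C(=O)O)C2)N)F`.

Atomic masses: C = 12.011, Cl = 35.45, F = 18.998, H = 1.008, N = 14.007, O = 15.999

Molecular formula: C11H10ClF2NO2.
M = 11×12.011 + 1×35.45 + 2×18.998 + 10×1.008 + 1×14.007 + 2×15.999 = 261.65 g/mol.

261.65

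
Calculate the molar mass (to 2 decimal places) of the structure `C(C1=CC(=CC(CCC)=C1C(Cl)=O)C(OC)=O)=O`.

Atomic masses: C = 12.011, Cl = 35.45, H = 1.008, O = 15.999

268.69

Molecular formula: C13H13ClO4.
M = 13×12.011 + 1×35.45 + 13×1.008 + 4×15.999 = 268.69 g/mol.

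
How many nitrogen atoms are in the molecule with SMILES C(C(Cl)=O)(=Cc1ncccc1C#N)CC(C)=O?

2

The symbol for nitrogen appears 2 times in the SMILES.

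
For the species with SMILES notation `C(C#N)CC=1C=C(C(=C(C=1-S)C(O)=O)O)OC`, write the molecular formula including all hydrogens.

C11H11NO4S

Heavy atoms from the SMILES: 11 C, 1 N, 4 O, 1 S.
Implicit hydrogens by atom environment:
  5 × C (aromatic): no H
  2 × C: 2 H each → 4
  2 × C: no H
  2 × O: 1 H each → 2
  2 × O: no H
  1 × C: 3 H
  1 × C (aromatic): 1 H
  1 × N: no H
  1 × S: 1 H
  Total hydrogens = 11.
Molecular formula: C11H11NO4S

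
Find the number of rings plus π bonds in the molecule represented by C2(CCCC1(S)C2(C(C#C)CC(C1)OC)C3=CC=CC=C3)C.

Molecular formula from the SMILES: C20H26OS.
DoU = (2C + 2 + N − H − X)/2 = (2·20 + 2 + 0 − 26 − 0)/2 = 16/2 = 8.
(Structurally: 3 ring(s) + 5 π bond(s) = 8.)

8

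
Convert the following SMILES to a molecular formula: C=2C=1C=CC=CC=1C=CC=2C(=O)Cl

Heavy atoms from the SMILES: 11 C, 1 Cl, 1 O.
Implicit hydrogens by atom environment:
  7 × C (aromatic): 1 H each → 7
  3 × C (aromatic): no H
  1 × C: no H
  1 × Cl: no H
  1 × O: no H
  Total hydrogens = 7.
Molecular formula: C11H7ClO

C11H7ClO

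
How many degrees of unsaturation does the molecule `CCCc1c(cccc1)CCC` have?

Molecular formula from the SMILES: C12H18.
DoU = (2C + 2 + N − H − X)/2 = (2·12 + 2 + 0 − 18 − 0)/2 = 8/2 = 4.
(Structurally: 1 ring(s) + 3 π bond(s) = 4.)

4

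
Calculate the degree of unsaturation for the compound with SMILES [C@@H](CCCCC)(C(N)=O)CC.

Molecular formula from the SMILES: C9H19NO.
DoU = (2C + 2 + N − H − X)/2 = (2·9 + 2 + 1 − 19 − 0)/2 = 2/2 = 1.
(Structurally: 0 ring(s) + 1 π bond(s) = 1.)

1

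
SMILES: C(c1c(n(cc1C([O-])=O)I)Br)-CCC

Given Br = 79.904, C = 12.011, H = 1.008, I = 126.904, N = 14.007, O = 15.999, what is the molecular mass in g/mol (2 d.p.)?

370.99

Molecular formula: C9H10BrINO2-.
M = 1×79.904 + 9×12.011 + 10×1.008 + 1×126.904 + 1×14.007 + 2×15.999 = 370.99 g/mol.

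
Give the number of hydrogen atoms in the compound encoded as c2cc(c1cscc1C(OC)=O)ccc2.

Hydrogens are implicit in SMILES; fill each atom to its normal valence:
  7 × C (aromatic): 1 H each → 7
  3 × C (aromatic): no H
  2 × O: no H
  1 × C: 3 H
  1 × C: no H
  1 × S (aromatic): no H
  Total hydrogens = 10.

10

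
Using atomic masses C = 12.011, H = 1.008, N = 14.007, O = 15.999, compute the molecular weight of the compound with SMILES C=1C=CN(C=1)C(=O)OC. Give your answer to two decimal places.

125.13

Molecular formula: C6H7NO2.
M = 6×12.011 + 7×1.008 + 1×14.007 + 2×15.999 = 125.13 g/mol.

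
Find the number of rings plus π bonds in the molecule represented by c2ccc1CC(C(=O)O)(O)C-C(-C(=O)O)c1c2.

7

Molecular formula from the SMILES: C12H12O5.
DoU = (2C + 2 + N − H − X)/2 = (2·12 + 2 + 0 − 12 − 0)/2 = 14/2 = 7.
(Structurally: 2 ring(s) + 5 π bond(s) = 7.)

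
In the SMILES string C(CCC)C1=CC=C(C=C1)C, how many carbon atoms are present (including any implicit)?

The symbol for carbon appears 11 times in the SMILES.

11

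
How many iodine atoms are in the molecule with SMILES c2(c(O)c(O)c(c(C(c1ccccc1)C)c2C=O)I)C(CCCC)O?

1

The symbol for iodine appears 1 time in the SMILES.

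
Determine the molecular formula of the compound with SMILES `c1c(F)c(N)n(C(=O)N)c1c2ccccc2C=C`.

Heavy atoms from the SMILES: 13 C, 1 F, 3 N, 1 O.
Implicit hydrogens by atom environment:
  5 × C (aromatic): 1 H each → 5
  5 × C (aromatic): no H
  2 × N: 2 H each → 4
  1 × C: 2 H
  1 × C: 1 H
  1 × C: no H
  1 × F: no H
  1 × N (aromatic): no H
  1 × O: no H
  Total hydrogens = 12.
Molecular formula: C13H12FN3O

C13H12FN3O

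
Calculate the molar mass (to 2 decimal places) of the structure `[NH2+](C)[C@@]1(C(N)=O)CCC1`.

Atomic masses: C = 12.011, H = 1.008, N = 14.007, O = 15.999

129.18

Molecular formula: C6H13N2O+.
M = 6×12.011 + 13×1.008 + 2×14.007 + 1×15.999 = 129.18 g/mol.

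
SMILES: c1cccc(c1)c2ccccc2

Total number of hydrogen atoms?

10

Hydrogens are implicit in SMILES; fill each atom to its normal valence:
  10 × C (aromatic): 1 H each → 10
  2 × C (aromatic): no H
  Total hydrogens = 10.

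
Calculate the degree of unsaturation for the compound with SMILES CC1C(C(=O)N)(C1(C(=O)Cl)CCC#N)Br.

Molecular formula from the SMILES: C9H10BrClN2O2.
DoU = (2C + 2 + N − H − X)/2 = (2·9 + 2 + 2 − 10 − 2)/2 = 10/2 = 5.
(Structurally: 1 ring(s) + 4 π bond(s) = 5.)

5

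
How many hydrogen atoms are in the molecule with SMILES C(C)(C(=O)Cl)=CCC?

Hydrogens are implicit in SMILES; fill each atom to its normal valence:
  2 × C: 3 H each → 6
  2 × C: no H
  1 × C: 2 H
  1 × C: 1 H
  1 × Cl: no H
  1 × O: no H
  Total hydrogens = 9.

9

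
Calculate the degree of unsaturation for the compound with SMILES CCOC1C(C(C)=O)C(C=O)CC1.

3

Molecular formula from the SMILES: C10H16O3.
DoU = (2C + 2 + N − H − X)/2 = (2·10 + 2 + 0 − 16 − 0)/2 = 6/2 = 3.
(Structurally: 1 ring(s) + 2 π bond(s) = 3.)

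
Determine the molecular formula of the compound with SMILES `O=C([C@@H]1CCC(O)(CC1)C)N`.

C8H15NO2

Heavy atoms from the SMILES: 8 C, 1 N, 2 O.
Implicit hydrogens by atom environment:
  4 × C: 2 H each → 8
  2 × C: no H
  1 × C: 3 H
  1 × C: 1 H
  1 × N: 2 H
  1 × O: 1 H
  1 × O: no H
  Total hydrogens = 15.
Molecular formula: C8H15NO2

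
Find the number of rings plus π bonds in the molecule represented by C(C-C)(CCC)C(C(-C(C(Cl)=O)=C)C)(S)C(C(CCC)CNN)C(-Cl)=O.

Molecular formula from the SMILES: C19H34Cl2N2O2S.
DoU = (2C + 2 + N − H − X)/2 = (2·19 + 2 + 2 − 34 − 2)/2 = 6/2 = 3.
(Structurally: 0 ring(s) + 3 π bond(s) = 3.)

3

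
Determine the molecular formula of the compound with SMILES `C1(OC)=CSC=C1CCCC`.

Heavy atoms from the SMILES: 9 C, 1 O, 1 S.
Implicit hydrogens by atom environment:
  3 × C: 2 H each → 6
  2 × C: 3 H each → 6
  2 × C (aromatic): 1 H each → 2
  2 × C (aromatic): no H
  1 × O: no H
  1 × S (aromatic): no H
  Total hydrogens = 14.
Molecular formula: C9H14OS

C9H14OS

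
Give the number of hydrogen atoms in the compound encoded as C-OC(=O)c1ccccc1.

Hydrogens are implicit in SMILES; fill each atom to its normal valence:
  5 × C (aromatic): 1 H each → 5
  2 × O: no H
  1 × C: 3 H
  1 × C (aromatic): no H
  1 × C: no H
  Total hydrogens = 8.

8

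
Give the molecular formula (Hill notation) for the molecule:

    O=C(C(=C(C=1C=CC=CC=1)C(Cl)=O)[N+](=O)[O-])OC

C11H8ClNO5

Heavy atoms from the SMILES: 11 C, 1 Cl, 1 N, 5 O.
Implicit hydrogens by atom environment:
  5 × C (aromatic): 1 H each → 5
  4 × C: no H
  4 × O: no H
  1 × C: 3 H
  1 × C (aromatic): no H
  1 × Cl: no H
  1 × N (charge +1): no H
  1 × O (charge -1): no H
  Total hydrogens = 8.
Molecular formula: C11H8ClNO5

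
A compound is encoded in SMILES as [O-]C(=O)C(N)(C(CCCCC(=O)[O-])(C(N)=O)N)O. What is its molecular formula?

[C9H15N3O6]2-

Heavy atoms from the SMILES: 9 C, 3 N, 6 O.
Implicit hydrogens by atom environment:
  5 × C: no H
  4 × C: 2 H each → 8
  3 × N: 2 H each → 6
  3 × O: no H
  2 × O (charge -1): no H
  1 × O: 1 H
  Total hydrogens = 15.
Net charge -2.
Molecular formula: [C9H15N3O6]2-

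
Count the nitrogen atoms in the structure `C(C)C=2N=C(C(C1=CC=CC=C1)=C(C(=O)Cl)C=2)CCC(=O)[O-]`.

The symbol for nitrogen appears 1 time in the SMILES.

1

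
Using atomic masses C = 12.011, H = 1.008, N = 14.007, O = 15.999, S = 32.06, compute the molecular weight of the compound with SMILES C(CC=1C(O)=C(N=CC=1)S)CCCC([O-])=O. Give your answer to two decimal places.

Molecular formula: C11H14NO3S-.
M = 11×12.011 + 14×1.008 + 1×14.007 + 3×15.999 + 1×32.06 = 240.30 g/mol.

240.30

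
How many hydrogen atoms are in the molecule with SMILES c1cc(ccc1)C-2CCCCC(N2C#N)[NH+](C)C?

Hydrogens are implicit in SMILES; fill each atom to its normal valence:
  5 × C (aromatic): 1 H each → 5
  4 × C: 2 H each → 8
  2 × C: 3 H each → 6
  2 × C: 1 H each → 2
  2 × N: no H
  1 × C (aromatic): no H
  1 × C: no H
  1 × N (charge +1): 1 H
  Total hydrogens = 22.

22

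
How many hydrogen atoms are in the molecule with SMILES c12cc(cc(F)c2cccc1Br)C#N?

Hydrogens are implicit in SMILES; fill each atom to its normal valence:
  5 × C (aromatic): 1 H each → 5
  5 × C (aromatic): no H
  1 × Br: no H
  1 × C: no H
  1 × F: no H
  1 × N: no H
  Total hydrogens = 5.

5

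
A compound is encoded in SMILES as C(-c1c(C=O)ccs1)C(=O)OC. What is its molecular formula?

Heavy atoms from the SMILES: 8 C, 3 O, 1 S.
Implicit hydrogens by atom environment:
  3 × O: no H
  2 × C (aromatic): 1 H each → 2
  2 × C (aromatic): no H
  1 × C: 3 H
  1 × C: 2 H
  1 × C: 1 H
  1 × C: no H
  1 × S (aromatic): no H
  Total hydrogens = 8.
Molecular formula: C8H8O3S

C8H8O3S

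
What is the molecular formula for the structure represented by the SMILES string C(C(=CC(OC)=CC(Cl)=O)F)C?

C8H10ClFO2

Heavy atoms from the SMILES: 8 C, 1 Cl, 1 F, 2 O.
Implicit hydrogens by atom environment:
  3 × C: no H
  2 × C: 3 H each → 6
  2 × C: 1 H each → 2
  2 × O: no H
  1 × C: 2 H
  1 × Cl: no H
  1 × F: no H
  Total hydrogens = 10.
Molecular formula: C8H10ClFO2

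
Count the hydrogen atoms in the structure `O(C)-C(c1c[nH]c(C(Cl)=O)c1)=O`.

6

Hydrogens are implicit in SMILES; fill each atom to its normal valence:
  3 × O: no H
  2 × C (aromatic): 1 H each → 2
  2 × C (aromatic): no H
  2 × C: no H
  1 × C: 3 H
  1 × Cl: no H
  1 × N (aromatic): 1 H
  Total hydrogens = 6.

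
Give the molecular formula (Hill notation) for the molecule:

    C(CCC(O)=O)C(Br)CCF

C7H12BrFO2

Heavy atoms from the SMILES: 1 Br, 7 C, 1 F, 2 O.
Implicit hydrogens by atom environment:
  5 × C: 2 H each → 10
  1 × Br: no H
  1 × C: 1 H
  1 × C: no H
  1 × F: no H
  1 × O: 1 H
  1 × O: no H
  Total hydrogens = 12.
Molecular formula: C7H12BrFO2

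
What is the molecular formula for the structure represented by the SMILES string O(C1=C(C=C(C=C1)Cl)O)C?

C7H7ClO2

Heavy atoms from the SMILES: 7 C, 1 Cl, 2 O.
Implicit hydrogens by atom environment:
  3 × C (aromatic): 1 H each → 3
  3 × C (aromatic): no H
  1 × C: 3 H
  1 × Cl: no H
  1 × O: 1 H
  1 × O: no H
  Total hydrogens = 7.
Molecular formula: C7H7ClO2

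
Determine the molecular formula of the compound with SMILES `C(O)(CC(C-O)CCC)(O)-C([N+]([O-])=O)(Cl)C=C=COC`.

Heavy atoms from the SMILES: 12 C, 1 Cl, 1 N, 6 O.
Implicit hydrogens by atom environment:
  4 × C: 2 H each → 8
  3 × C: 1 H each → 3
  3 × C: no H
  3 × O: 1 H each → 3
  2 × C: 3 H each → 6
  2 × O: no H
  1 × Cl: no H
  1 × N (charge +1): no H
  1 × O (charge -1): no H
  Total hydrogens = 20.
Molecular formula: C12H20ClNO6

C12H20ClNO6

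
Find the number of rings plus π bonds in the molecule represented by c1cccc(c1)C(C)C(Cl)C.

4

Molecular formula from the SMILES: C10H13Cl.
DoU = (2C + 2 + N − H − X)/2 = (2·10 + 2 + 0 − 13 − 1)/2 = 8/2 = 4.
(Structurally: 1 ring(s) + 3 π bond(s) = 4.)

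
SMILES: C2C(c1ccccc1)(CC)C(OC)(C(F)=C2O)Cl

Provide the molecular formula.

Heavy atoms from the SMILES: 14 C, 1 Cl, 1 F, 2 O.
Implicit hydrogens by atom environment:
  5 × C (aromatic): 1 H each → 5
  4 × C: no H
  2 × C: 3 H each → 6
  2 × C: 2 H each → 4
  1 × C (aromatic): no H
  1 × Cl: no H
  1 × F: no H
  1 × O: 1 H
  1 × O: no H
  Total hydrogens = 16.
Molecular formula: C14H16ClFO2

C14H16ClFO2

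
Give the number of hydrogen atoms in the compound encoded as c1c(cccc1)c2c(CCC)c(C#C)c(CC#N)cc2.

17

Hydrogens are implicit in SMILES; fill each atom to its normal valence:
  7 × C (aromatic): 1 H each → 7
  5 × C (aromatic): no H
  3 × C: 2 H each → 6
  2 × C: no H
  1 × C: 3 H
  1 × C: 1 H
  1 × N: no H
  Total hydrogens = 17.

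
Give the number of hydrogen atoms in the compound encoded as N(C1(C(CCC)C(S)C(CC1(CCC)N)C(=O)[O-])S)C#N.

24

Hydrogens are implicit in SMILES; fill each atom to its normal valence:
  5 × C: 2 H each → 10
  4 × C: no H
  3 × C: 1 H each → 3
  2 × C: 3 H each → 6
  2 × S: 1 H each → 2
  1 × N: 2 H
  1 × N: 1 H
  1 × N: no H
  1 × O: no H
  1 × O (charge -1): no H
  Total hydrogens = 24.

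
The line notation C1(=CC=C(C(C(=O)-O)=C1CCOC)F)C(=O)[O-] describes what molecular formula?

C11H10FO5-

Heavy atoms from the SMILES: 11 C, 1 F, 5 O.
Implicit hydrogens by atom environment:
  4 × C (aromatic): no H
  3 × O: no H
  2 × C: 2 H each → 4
  2 × C (aromatic): 1 H each → 2
  2 × C: no H
  1 × C: 3 H
  1 × F: no H
  1 × O: 1 H
  1 × O (charge -1): no H
  Total hydrogens = 10.
Net charge -1.
Molecular formula: C11H10FO5-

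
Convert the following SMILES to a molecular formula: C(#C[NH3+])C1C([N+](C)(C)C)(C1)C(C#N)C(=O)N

Heavy atoms from the SMILES: 11 C, 4 N, 1 O.
Implicit hydrogens by atom environment:
  5 × C: no H
  3 × C: 3 H each → 9
  2 × C: 1 H each → 2
  1 × C: 2 H
  1 × N (charge +1): 3 H
  1 × N: 2 H
  1 × N: no H
  1 × N (charge +1): no H
  1 × O: no H
  Total hydrogens = 18.
Net charge +2.
Molecular formula: [C11H18N4O]2+

[C11H18N4O]2+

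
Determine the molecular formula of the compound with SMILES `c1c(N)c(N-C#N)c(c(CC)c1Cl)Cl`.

Heavy atoms from the SMILES: 9 C, 2 Cl, 3 N.
Implicit hydrogens by atom environment:
  5 × C (aromatic): no H
  2 × Cl: no H
  1 × C: 3 H
  1 × C: 2 H
  1 × C (aromatic): 1 H
  1 × C: no H
  1 × N: 2 H
  1 × N: 1 H
  1 × N: no H
  Total hydrogens = 9.
Molecular formula: C9H9Cl2N3

C9H9Cl2N3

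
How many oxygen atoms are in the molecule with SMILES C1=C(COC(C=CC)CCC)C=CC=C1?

The symbol for oxygen appears 1 time in the SMILES.

1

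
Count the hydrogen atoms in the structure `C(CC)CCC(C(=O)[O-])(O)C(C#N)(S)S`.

14

Hydrogens are implicit in SMILES; fill each atom to its normal valence:
  4 × C: 2 H each → 8
  4 × C: no H
  2 × S: 1 H each → 2
  1 × C: 3 H
  1 × N: no H
  1 × O: 1 H
  1 × O: no H
  1 × O (charge -1): no H
  Total hydrogens = 14.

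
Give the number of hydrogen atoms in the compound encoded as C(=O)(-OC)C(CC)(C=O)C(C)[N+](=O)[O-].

13

Hydrogens are implicit in SMILES; fill each atom to its normal valence:
  4 × O: no H
  3 × C: 3 H each → 9
  2 × C: 1 H each → 2
  2 × C: no H
  1 × C: 2 H
  1 × N (charge +1): no H
  1 × O (charge -1): no H
  Total hydrogens = 13.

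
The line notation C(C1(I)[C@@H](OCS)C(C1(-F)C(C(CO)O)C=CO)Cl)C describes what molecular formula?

C12H19ClFIO4S

Heavy atoms from the SMILES: 12 C, 1 Cl, 1 F, 1 I, 4 O, 1 S.
Implicit hydrogens by atom environment:
  6 × C: 1 H each → 6
  3 × C: 2 H each → 6
  3 × O: 1 H each → 3
  2 × C: no H
  1 × C: 3 H
  1 × Cl: no H
  1 × F: no H
  1 × I: no H
  1 × O: no H
  1 × S: 1 H
  Total hydrogens = 19.
Molecular formula: C12H19ClFIO4S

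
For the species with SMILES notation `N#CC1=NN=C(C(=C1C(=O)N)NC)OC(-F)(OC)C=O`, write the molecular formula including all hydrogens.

C10H10FN5O4

Heavy atoms from the SMILES: 10 C, 1 F, 5 N, 4 O.
Implicit hydrogens by atom environment:
  4 × C (aromatic): no H
  4 × O: no H
  3 × C: no H
  2 × C: 3 H each → 6
  2 × N (aromatic): no H
  1 × C: 1 H
  1 × F: no H
  1 × N: 2 H
  1 × N: 1 H
  1 × N: no H
  Total hydrogens = 10.
Molecular formula: C10H10FN5O4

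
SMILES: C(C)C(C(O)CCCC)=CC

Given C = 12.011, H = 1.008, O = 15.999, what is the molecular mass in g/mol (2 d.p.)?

Molecular formula: C10H20O.
M = 10×12.011 + 20×1.008 + 1×15.999 = 156.27 g/mol.

156.27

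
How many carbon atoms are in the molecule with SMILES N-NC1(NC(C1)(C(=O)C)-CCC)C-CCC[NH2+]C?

The symbol for carbon appears 13 times in the SMILES.

13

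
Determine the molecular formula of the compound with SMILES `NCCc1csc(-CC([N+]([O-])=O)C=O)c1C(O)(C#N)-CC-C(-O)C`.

C15H21N3O5S

Heavy atoms from the SMILES: 15 C, 3 N, 5 O, 1 S.
Implicit hydrogens by atom environment:
  5 × C: 2 H each → 10
  3 × C: 1 H each → 3
  3 × C (aromatic): no H
  2 × C: no H
  2 × O: 1 H each → 2
  2 × O: no H
  1 × C: 3 H
  1 × C (aromatic): 1 H
  1 × N: 2 H
  1 × N: no H
  1 × N (charge +1): no H
  1 × O (charge -1): no H
  1 × S (aromatic): no H
  Total hydrogens = 21.
Molecular formula: C15H21N3O5S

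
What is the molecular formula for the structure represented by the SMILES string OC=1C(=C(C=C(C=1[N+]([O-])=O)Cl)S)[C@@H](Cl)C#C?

C9H5Cl2NO3S

Heavy atoms from the SMILES: 9 C, 2 Cl, 1 N, 3 O, 1 S.
Implicit hydrogens by atom environment:
  5 × C (aromatic): no H
  2 × C: 1 H each → 2
  2 × Cl: no H
  1 × C (aromatic): 1 H
  1 × C: no H
  1 × N (charge +1): no H
  1 × O: 1 H
  1 × O: no H
  1 × O (charge -1): no H
  1 × S: 1 H
  Total hydrogens = 5.
Molecular formula: C9H5Cl2NO3S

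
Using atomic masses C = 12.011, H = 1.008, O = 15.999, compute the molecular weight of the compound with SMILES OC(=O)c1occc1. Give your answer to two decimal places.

112.08

Molecular formula: C5H4O3.
M = 5×12.011 + 4×1.008 + 3×15.999 = 112.08 g/mol.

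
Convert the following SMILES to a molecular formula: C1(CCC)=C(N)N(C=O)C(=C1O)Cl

C8H11ClN2O2

Heavy atoms from the SMILES: 8 C, 1 Cl, 2 N, 2 O.
Implicit hydrogens by atom environment:
  4 × C (aromatic): no H
  2 × C: 2 H each → 4
  1 × C: 3 H
  1 × C: 1 H
  1 × Cl: no H
  1 × N: 2 H
  1 × N (aromatic): no H
  1 × O: 1 H
  1 × O: no H
  Total hydrogens = 11.
Molecular formula: C8H11ClN2O2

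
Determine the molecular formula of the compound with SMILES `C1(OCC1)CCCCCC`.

C9H18O

Heavy atoms from the SMILES: 9 C, 1 O.
Implicit hydrogens by atom environment:
  7 × C: 2 H each → 14
  1 × C: 3 H
  1 × C: 1 H
  1 × O: no H
  Total hydrogens = 18.
Molecular formula: C9H18O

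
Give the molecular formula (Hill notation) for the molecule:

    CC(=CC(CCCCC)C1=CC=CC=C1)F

C15H21F

Heavy atoms from the SMILES: 15 C, 1 F.
Implicit hydrogens by atom environment:
  5 × C (aromatic): 1 H each → 5
  4 × C: 2 H each → 8
  2 × C: 3 H each → 6
  2 × C: 1 H each → 2
  1 × C: no H
  1 × C (aromatic): no H
  1 × F: no H
  Total hydrogens = 21.
Molecular formula: C15H21F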